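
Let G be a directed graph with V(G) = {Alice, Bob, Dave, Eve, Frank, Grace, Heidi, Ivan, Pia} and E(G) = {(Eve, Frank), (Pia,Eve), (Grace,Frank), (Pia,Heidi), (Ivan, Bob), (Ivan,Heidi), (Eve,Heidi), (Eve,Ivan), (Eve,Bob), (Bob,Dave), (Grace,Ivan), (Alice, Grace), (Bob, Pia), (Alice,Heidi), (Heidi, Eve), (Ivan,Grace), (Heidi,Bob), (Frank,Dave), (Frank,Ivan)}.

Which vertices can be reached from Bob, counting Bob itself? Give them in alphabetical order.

Bob, Dave, Eve, Frank, Grace, Heidi, Ivan, Pia

Start at Bob.
Its neighbours: Dave, Pia.
Then their neighbours: Eve, Heidi.
Then next layer: Frank, Ivan.
Then next layer: Grace.
Nothing further is reachable.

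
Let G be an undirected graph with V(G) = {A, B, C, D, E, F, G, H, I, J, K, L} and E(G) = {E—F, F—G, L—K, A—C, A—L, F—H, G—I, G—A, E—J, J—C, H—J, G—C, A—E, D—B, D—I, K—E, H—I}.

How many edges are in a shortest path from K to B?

Distance 0: K.
Distance 1: E, L.
Distance 2: A, F, J.
Distance 3: C, G, H.
Distance 4: I.
Distance 5: D.
Distance 6: B — contains B.

6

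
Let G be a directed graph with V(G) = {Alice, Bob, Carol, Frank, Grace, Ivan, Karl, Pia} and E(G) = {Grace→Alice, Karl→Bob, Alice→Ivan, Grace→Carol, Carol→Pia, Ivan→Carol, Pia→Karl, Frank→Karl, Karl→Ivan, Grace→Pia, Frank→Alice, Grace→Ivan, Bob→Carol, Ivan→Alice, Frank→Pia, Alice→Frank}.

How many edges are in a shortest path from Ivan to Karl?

Distance 0: Ivan.
Distance 1: Alice, Carol.
Distance 2: Frank, Pia.
Distance 3: Karl — contains Karl.

3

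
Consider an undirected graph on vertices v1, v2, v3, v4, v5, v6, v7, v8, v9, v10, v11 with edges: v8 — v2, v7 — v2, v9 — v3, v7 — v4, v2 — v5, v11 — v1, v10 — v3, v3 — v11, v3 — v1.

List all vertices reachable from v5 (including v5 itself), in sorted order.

v2, v4, v5, v7, v8

Start at v5.
Its neighbours: v2.
Then their neighbours: v7, v8.
Then next layer: v4.
Nothing further is reachable.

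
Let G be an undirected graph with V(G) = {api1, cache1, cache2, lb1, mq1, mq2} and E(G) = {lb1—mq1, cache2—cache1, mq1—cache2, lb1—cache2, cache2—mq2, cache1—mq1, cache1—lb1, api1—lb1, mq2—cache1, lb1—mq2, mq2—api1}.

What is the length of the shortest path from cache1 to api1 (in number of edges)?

Distance 0: cache1.
Distance 1: cache2, lb1, mq1, mq2.
Distance 2: api1 — contains api1.

2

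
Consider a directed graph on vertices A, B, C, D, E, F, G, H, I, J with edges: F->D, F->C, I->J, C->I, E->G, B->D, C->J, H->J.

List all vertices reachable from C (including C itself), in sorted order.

Start at C.
Its neighbours: I, J.
Nothing further is reachable.

C, I, J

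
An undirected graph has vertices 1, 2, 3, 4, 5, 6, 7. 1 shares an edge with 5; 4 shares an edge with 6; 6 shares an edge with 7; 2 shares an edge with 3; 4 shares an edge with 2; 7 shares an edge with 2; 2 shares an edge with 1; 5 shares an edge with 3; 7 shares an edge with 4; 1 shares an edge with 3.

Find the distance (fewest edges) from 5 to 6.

4

Distance 0: 5.
Distance 1: 1, 3.
Distance 2: 2.
Distance 3: 4, 7.
Distance 4: 6 — contains 6.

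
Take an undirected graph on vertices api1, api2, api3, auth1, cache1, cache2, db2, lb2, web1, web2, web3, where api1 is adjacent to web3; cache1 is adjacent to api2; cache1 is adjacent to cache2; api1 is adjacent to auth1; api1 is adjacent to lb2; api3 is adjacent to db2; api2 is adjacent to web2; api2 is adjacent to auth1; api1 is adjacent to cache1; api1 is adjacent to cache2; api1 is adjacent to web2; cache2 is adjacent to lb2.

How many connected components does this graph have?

From api1: component {api1, api2, auth1, cache1, cache2, lb2, web2, web3}.
From api3: component {api3, db2}.
From web1: component {web1}.
That's 3 components.

3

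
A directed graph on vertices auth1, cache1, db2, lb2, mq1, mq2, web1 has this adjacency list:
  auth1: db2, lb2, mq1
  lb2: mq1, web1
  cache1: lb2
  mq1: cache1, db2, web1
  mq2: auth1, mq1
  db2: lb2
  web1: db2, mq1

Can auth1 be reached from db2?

No

Explore from db2.
Distance 1: reach lb2.
Distance 2: reach mq1, web1.
Distance 3: reach cache1.
The search from db2 is exhausted; no directed path reaches auth1.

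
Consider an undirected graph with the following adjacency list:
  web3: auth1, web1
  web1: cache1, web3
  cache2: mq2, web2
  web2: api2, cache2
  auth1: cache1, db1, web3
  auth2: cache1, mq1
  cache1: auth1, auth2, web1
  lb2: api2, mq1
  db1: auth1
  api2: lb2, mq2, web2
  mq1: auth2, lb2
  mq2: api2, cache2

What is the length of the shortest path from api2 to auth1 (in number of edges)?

Distance 0: api2.
Distance 1: lb2, mq2, web2.
Distance 2: cache2, mq1.
Distance 3: auth2.
Distance 4: cache1.
Distance 5: auth1, web1 — contains auth1.

5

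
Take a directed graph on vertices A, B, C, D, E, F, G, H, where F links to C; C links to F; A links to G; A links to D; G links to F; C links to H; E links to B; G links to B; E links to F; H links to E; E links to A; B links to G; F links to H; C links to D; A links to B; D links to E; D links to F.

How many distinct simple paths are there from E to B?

E→A→B
E→A→G→B
E→B

3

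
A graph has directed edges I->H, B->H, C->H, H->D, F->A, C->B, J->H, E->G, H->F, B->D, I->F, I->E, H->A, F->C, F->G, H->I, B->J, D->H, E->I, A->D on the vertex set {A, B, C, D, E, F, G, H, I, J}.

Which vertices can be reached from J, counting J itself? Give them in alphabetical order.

A, B, C, D, E, F, G, H, I, J

Start at J.
Its neighbours: H.
Then their neighbours: A, D, F, I.
Then next layer: C, E, G.
Then next layer: B.
Every vertex is now reached.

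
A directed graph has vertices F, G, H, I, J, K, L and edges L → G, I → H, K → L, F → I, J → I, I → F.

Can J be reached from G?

No

G has no outgoing edges, so nothing is reachable from it.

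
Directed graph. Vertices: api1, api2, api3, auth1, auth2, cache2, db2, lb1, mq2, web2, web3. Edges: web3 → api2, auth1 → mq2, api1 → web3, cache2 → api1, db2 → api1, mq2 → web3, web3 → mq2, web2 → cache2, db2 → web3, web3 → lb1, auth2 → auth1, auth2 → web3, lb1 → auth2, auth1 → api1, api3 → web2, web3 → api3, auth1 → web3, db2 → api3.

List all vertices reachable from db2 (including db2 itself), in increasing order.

Start at db2.
Its neighbours: api1, api3, web3.
Then their neighbours: api2, lb1, mq2, web2.
Then next layer: auth2, cache2.
Then next layer: auth1.
Every vertex is now reached.

api1, api2, api3, auth1, auth2, cache2, db2, lb1, mq2, web2, web3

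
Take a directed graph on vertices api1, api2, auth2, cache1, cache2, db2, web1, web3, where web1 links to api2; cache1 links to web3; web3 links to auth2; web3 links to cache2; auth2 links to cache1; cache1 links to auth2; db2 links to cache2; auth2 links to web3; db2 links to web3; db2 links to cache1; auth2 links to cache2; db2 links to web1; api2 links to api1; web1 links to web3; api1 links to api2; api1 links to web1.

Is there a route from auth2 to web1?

No

Explore from auth2.
Distance 1: reach cache1, cache2, web3.
The search from auth2 is exhausted; no directed path reaches web1.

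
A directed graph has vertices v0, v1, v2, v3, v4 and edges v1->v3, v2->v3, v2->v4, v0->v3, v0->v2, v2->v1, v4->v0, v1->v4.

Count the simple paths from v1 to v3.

v1→v3
v1→v4→v0→v2→v3
v1→v4→v0→v3

3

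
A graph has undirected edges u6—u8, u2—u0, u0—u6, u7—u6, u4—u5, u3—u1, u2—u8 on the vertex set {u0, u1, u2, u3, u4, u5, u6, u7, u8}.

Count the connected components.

From u0: component {u0, u2, u6, u7, u8}.
From u1: component {u1, u3}.
From u4: component {u4, u5}.
That's 3 components.

3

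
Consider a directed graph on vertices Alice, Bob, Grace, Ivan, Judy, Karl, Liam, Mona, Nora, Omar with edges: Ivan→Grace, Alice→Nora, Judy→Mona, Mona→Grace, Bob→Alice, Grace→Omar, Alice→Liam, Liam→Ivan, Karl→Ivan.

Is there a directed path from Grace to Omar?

Explore from Grace.
Distance 1: reach Omar.
Found Omar.

Yes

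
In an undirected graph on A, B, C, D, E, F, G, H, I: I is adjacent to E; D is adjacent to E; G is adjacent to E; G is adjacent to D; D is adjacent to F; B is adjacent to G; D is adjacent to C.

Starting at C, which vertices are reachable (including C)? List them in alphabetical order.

B, C, D, E, F, G, I

Start at C.
Its neighbours: D.
Then their neighbours: E, F, G.
Then next layer: B, I.
Nothing further is reachable.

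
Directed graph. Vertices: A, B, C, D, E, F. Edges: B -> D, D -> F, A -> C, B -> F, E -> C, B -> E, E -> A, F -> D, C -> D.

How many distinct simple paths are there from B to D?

B→D
B→E→A→C→D
B→E→C→D
B→F→D

4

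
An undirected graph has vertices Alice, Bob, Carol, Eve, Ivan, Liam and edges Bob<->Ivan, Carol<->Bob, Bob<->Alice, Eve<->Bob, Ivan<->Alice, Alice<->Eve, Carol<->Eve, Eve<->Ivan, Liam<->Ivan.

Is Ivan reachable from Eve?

Yes

Explore from Eve.
Distance 1: reach Alice, Bob, Carol, Ivan.
Found Ivan.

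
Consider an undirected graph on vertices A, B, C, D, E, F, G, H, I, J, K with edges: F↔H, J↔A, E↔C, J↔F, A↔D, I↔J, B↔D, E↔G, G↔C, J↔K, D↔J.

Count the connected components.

2

From A: component {A, B, D, F, H, I, J, K}.
From C: component {C, E, G}.
That's 2 components.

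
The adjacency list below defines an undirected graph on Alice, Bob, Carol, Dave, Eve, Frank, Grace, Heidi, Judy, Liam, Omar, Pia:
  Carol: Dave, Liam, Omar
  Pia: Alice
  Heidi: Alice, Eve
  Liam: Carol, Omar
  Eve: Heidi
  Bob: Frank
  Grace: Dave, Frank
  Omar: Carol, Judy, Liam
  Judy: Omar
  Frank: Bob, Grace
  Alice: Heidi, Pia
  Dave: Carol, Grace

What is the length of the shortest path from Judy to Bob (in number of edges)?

Distance 0: Judy.
Distance 1: Omar.
Distance 2: Carol, Liam.
Distance 3: Dave.
Distance 4: Grace.
Distance 5: Frank.
Distance 6: Bob — contains Bob.

6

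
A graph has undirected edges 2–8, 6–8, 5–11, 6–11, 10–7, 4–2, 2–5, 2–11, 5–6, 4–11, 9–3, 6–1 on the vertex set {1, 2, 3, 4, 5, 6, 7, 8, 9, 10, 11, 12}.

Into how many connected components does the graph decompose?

4

From 1: component {1, 2, 4, 5, 6, 8, 11}.
From 3: component {3, 9}.
From 7: component {7, 10}.
From 12: component {12}.
That's 4 components.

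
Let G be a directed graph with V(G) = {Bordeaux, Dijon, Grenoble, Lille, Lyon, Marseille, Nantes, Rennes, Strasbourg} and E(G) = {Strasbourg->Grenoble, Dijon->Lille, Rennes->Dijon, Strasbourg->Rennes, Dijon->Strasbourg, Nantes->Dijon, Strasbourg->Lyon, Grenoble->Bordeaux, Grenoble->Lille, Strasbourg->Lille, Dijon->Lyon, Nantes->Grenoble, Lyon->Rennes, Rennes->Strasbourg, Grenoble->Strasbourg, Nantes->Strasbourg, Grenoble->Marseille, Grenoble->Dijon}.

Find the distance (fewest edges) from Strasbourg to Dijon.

Distance 0: Strasbourg.
Distance 1: Grenoble, Lille, Lyon, Rennes.
Distance 2: Bordeaux, Dijon, Marseille — contains Dijon.

2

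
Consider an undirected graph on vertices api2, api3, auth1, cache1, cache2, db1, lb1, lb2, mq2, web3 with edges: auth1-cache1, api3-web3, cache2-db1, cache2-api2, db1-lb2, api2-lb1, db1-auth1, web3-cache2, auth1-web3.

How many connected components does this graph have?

2

From api2: component {api2, api3, auth1, cache1, cache2, db1, lb1, lb2, web3}.
From mq2: component {mq2}.
That's 2 components.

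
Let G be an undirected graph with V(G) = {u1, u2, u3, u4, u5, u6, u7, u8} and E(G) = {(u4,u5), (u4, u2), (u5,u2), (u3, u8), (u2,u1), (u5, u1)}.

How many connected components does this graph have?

4

From u1: component {u1, u2, u4, u5}.
From u3: component {u3, u8}.
From u6: component {u6}.
From u7: component {u7}.
That's 4 components.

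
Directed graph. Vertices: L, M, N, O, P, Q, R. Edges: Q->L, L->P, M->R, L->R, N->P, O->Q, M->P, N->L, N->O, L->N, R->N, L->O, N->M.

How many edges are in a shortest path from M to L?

Distance 0: M.
Distance 1: P, R.
Distance 2: N.
Distance 3: L, O — contains L.

3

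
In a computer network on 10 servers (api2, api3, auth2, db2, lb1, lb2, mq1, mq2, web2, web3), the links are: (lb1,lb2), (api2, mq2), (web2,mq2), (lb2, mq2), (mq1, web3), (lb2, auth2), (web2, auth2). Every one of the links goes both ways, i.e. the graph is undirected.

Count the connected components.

From api2: component {api2, auth2, lb1, lb2, mq2, web2}.
From api3: component {api3}.
From db2: component {db2}.
From mq1: component {mq1, web3}.
That's 4 components.

4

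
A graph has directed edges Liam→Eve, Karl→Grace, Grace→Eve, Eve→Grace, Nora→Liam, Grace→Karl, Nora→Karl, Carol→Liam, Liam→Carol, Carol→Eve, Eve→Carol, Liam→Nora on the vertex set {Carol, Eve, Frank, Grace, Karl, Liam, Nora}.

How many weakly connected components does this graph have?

From Carol: component {Carol, Eve, Grace, Karl, Liam, Nora}.
From Frank: component {Frank}.
That's 2 components.

2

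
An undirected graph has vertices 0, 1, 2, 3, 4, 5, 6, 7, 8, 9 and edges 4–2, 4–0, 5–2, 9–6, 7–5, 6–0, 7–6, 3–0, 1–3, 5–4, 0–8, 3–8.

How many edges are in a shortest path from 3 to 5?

Distance 0: 3.
Distance 1: 0, 1, 8.
Distance 2: 4, 6.
Distance 3: 2, 5, 7, 9 — contains 5.

3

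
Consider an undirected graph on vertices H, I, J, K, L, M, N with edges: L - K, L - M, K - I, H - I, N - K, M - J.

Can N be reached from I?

Yes

Explore from I.
Distance 1: reach H, K.
Distance 2: reach L, N.
Found N.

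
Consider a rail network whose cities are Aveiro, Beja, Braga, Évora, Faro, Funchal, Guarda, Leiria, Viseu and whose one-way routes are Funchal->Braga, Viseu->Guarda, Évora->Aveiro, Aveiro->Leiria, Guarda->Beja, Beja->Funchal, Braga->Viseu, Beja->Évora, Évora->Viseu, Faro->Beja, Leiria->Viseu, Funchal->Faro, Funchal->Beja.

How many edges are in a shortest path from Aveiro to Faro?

6

Distance 0: Aveiro.
Distance 1: Leiria.
Distance 2: Viseu.
Distance 3: Guarda.
Distance 4: Beja.
Distance 5: Évora, Funchal.
Distance 6: Braga, Faro — contains Faro.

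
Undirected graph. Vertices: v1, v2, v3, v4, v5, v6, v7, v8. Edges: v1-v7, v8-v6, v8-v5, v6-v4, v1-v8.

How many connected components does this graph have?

3

From v1: component {v1, v4, v5, v6, v7, v8}.
From v2: component {v2}.
From v3: component {v3}.
That's 3 components.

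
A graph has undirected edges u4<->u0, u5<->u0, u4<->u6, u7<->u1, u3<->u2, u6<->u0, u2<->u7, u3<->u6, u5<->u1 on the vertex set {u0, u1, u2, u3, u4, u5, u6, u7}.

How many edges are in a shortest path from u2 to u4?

Distance 0: u2.
Distance 1: u3, u7.
Distance 2: u1, u6.
Distance 3: u0, u4, u5 — contains u4.

3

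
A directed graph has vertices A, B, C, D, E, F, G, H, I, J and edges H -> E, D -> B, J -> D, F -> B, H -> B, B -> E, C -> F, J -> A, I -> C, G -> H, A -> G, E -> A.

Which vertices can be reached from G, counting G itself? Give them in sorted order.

A, B, E, G, H

Start at G.
Its neighbours: H.
Then their neighbours: B, E.
Then next layer: A.
Nothing further is reachable.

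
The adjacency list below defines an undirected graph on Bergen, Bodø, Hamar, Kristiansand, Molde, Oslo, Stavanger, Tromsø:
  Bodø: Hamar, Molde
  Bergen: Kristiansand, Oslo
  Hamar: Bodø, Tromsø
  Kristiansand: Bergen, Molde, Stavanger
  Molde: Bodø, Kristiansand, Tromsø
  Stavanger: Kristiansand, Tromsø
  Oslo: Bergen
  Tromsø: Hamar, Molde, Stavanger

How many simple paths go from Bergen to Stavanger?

Bergen–Kristiansand–Molde–Bodø–Hamar–Tromsø–Stavanger
Bergen–Kristiansand–Molde–Tromsø–Stavanger
Bergen–Kristiansand–Stavanger

3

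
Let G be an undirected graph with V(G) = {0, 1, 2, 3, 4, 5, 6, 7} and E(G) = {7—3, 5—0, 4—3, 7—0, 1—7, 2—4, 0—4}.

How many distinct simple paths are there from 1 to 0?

1–7–0
1–7–3–4–0

2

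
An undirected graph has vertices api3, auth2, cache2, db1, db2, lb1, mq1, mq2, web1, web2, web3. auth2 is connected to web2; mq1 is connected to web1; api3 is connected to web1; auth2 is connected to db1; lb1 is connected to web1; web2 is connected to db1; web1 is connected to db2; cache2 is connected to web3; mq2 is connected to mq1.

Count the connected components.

From api3: component {api3, db2, lb1, mq1, mq2, web1}.
From auth2: component {auth2, db1, web2}.
From cache2: component {cache2, web3}.
That's 3 components.

3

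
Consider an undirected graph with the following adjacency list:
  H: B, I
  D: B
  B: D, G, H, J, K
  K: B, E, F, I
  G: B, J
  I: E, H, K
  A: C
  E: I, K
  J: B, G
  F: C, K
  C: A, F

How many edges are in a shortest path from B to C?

3

Distance 0: B.
Distance 1: D, G, H, J, K.
Distance 2: E, F, I.
Distance 3: C — contains C.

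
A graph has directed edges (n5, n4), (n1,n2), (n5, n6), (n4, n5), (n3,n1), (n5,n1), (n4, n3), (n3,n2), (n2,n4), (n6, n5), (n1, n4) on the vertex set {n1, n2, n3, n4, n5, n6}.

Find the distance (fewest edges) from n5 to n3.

2

Distance 0: n5.
Distance 1: n1, n4, n6.
Distance 2: n2, n3 — contains n3.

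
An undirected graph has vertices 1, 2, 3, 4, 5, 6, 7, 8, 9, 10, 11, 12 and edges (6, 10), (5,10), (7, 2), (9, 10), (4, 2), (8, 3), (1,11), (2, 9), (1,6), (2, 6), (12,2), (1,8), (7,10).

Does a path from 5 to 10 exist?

Yes

Explore from 5.
Distance 1: reach 10.
Found 10.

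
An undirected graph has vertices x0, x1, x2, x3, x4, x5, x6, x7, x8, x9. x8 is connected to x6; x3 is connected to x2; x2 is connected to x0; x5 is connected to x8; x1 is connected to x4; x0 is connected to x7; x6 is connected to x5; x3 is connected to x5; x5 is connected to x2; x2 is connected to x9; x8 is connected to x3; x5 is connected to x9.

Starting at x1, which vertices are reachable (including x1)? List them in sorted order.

Start at x1.
Its neighbours: x4.
Nothing further is reachable.

x1, x4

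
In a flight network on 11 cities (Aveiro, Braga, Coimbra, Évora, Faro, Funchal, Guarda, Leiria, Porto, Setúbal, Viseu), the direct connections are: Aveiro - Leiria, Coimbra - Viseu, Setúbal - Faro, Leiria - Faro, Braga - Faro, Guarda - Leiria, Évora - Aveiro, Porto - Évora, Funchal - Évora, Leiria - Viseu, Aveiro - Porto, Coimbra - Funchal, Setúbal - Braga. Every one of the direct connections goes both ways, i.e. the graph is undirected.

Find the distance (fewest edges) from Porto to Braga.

4

Distance 0: Porto.
Distance 1: Aveiro, Évora.
Distance 2: Funchal, Leiria.
Distance 3: Coimbra, Faro, Guarda, Viseu.
Distance 4: Braga, Setúbal — contains Braga.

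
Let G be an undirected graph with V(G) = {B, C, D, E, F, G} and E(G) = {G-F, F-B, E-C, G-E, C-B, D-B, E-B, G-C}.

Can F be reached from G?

Explore from G.
Distance 1: reach C, E, F.
Found F.

Yes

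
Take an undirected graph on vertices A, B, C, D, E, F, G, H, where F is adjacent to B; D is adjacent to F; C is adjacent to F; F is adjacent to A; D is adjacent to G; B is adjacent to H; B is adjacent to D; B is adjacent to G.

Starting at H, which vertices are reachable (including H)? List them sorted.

Start at H.
Its neighbours: B.
Then their neighbours: D, F, G.
Then next layer: A, C.
Nothing further is reachable.

A, B, C, D, F, G, H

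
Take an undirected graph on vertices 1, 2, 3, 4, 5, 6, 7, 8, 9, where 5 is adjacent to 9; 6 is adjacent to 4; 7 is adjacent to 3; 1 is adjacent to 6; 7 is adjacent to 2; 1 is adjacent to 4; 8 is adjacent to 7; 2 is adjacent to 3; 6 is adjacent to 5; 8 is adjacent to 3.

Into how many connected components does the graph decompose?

From 1: component {1, 4, 5, 6, 9}.
From 2: component {2, 3, 7, 8}.
That's 2 components.

2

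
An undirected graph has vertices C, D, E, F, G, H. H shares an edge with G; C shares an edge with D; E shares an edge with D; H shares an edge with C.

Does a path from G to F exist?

Explore from G.
Distance 1: reach H.
Distance 2: reach C.
Distance 3: reach D.
Distance 4: reach E.
The search is exhausted without reaching F; it lies in a different component.

No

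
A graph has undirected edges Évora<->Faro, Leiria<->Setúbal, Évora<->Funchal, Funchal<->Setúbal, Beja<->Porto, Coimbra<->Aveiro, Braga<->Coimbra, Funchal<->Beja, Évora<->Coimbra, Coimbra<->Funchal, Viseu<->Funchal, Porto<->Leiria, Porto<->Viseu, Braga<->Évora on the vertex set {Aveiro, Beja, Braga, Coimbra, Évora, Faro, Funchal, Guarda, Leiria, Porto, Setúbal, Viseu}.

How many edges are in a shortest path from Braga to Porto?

4

Distance 0: Braga.
Distance 1: Coimbra, Évora.
Distance 2: Aveiro, Faro, Funchal.
Distance 3: Beja, Setúbal, Viseu.
Distance 4: Leiria, Porto — contains Porto.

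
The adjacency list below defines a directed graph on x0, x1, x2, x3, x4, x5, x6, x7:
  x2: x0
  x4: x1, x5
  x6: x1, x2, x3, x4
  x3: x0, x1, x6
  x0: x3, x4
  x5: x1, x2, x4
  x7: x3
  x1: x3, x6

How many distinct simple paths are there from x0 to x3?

5

x0→x3
x0→x4→x1→x3
x0→x4→x1→x6→x3
x0→x4→x5→x1→x3
x0→x4→x5→x1→x6→x3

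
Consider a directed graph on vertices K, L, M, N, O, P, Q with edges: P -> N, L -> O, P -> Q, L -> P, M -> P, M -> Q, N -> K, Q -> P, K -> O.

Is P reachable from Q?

Explore from Q.
Distance 1: reach P.
Found P.

Yes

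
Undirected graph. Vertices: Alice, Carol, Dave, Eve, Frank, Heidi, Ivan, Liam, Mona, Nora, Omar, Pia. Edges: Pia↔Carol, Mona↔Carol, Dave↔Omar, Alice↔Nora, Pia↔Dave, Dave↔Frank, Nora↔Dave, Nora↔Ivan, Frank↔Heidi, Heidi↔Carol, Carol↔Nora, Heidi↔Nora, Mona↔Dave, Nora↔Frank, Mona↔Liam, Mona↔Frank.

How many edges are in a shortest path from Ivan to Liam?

4

Distance 0: Ivan.
Distance 1: Nora.
Distance 2: Alice, Carol, Dave, Frank, Heidi.
Distance 3: Mona, Omar, Pia.
Distance 4: Liam — contains Liam.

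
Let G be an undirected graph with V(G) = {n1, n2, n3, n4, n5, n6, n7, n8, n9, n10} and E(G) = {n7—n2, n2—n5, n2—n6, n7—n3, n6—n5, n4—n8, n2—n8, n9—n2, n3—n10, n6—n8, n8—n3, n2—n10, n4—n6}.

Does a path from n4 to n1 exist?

No

Explore from n4.
Distance 1: reach n6, n8.
Distance 2: reach n2, n3, n5.
Distance 3: reach n7, n9, n10.
The search is exhausted without reaching n1; it lies in a different component.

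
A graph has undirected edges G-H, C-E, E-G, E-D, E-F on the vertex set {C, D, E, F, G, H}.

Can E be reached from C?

Explore from C.
Distance 1: reach E.
Found E.

Yes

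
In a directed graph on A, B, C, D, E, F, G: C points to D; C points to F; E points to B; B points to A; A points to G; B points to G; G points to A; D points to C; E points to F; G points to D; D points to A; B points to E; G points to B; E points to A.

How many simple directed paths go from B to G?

B→A→G
B→E→A→G
B→G

3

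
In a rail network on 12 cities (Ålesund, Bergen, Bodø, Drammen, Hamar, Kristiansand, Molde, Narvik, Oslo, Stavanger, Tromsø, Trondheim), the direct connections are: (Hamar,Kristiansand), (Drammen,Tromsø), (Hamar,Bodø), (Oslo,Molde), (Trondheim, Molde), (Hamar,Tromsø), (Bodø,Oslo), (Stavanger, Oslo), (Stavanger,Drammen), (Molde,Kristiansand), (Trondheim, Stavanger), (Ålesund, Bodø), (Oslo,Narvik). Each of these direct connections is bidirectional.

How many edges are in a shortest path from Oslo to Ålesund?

2

Distance 0: Oslo.
Distance 1: Bodø, Molde, Narvik, Stavanger.
Distance 2: Ålesund, Drammen, Hamar, Kristiansand, Trondheim — contains Ålesund.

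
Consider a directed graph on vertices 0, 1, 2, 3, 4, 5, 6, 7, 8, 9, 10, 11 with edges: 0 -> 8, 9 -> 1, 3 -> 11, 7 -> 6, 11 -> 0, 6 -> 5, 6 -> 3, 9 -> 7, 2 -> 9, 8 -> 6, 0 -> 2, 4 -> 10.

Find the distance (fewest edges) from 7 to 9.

Distance 0: 7.
Distance 1: 6.
Distance 2: 3, 5.
Distance 3: 11.
Distance 4: 0.
Distance 5: 2, 8.
Distance 6: 9 — contains 9.

6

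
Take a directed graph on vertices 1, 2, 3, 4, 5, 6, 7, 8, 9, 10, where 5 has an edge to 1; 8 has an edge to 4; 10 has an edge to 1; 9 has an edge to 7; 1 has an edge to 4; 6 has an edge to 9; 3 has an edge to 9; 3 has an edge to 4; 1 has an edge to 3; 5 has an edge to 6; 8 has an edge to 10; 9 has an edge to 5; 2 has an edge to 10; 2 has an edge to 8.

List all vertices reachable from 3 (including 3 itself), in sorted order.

1, 3, 4, 5, 6, 7, 9

Start at 3.
Its neighbours: 4, 9.
Then their neighbours: 5, 7.
Then next layer: 1, 6.
Nothing further is reachable.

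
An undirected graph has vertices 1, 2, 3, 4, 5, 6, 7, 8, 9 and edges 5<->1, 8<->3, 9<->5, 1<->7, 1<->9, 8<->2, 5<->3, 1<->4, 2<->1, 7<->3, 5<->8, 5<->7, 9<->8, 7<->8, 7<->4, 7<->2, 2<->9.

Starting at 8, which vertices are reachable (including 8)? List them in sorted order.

Start at 8.
Its neighbours: 2, 3, 5, 7, 9.
Then their neighbours: 1, 4.
Nothing further is reachable.

1, 2, 3, 4, 5, 7, 8, 9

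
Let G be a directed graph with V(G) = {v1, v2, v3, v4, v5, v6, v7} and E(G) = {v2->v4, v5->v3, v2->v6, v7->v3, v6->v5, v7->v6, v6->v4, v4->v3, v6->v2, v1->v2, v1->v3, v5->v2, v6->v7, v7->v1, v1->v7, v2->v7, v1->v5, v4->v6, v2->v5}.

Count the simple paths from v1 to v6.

7

v1→v2→v4→v6
v1→v2→v6
v1→v2→v7→v6
v1→v5→v2→v4→v6
v1→v5→v2→v6
v1→v5→v2→v7→v6
v1→v7→v6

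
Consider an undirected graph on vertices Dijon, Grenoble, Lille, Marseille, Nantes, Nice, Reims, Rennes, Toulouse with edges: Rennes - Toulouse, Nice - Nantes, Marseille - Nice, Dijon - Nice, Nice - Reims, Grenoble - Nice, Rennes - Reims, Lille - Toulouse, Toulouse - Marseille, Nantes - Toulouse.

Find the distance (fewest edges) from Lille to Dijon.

Distance 0: Lille.
Distance 1: Toulouse.
Distance 2: Marseille, Nantes, Rennes.
Distance 3: Nice, Reims.
Distance 4: Dijon, Grenoble — contains Dijon.

4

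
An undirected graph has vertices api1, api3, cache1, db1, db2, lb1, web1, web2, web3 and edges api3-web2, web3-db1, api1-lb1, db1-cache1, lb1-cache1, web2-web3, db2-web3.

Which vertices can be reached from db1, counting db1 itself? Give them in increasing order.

Start at db1.
Its neighbours: cache1, web3.
Then their neighbours: db2, lb1, web2.
Then next layer: api1, api3.
Nothing further is reachable.

api1, api3, cache1, db1, db2, lb1, web2, web3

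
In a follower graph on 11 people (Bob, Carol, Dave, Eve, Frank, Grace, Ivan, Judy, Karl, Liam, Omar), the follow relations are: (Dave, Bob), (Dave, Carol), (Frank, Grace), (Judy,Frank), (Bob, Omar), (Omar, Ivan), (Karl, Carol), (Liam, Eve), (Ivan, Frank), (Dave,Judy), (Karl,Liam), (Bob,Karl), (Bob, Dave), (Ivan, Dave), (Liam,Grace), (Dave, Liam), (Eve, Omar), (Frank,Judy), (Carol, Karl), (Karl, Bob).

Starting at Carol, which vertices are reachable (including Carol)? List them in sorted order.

Start at Carol.
Its neighbours: Karl.
Then their neighbours: Bob, Liam.
Then next layer: Dave, Eve, Grace, Omar.
Then next layer: Ivan, Judy.
Then next layer: Frank.
Every vertex is now reached.

Bob, Carol, Dave, Eve, Frank, Grace, Ivan, Judy, Karl, Liam, Omar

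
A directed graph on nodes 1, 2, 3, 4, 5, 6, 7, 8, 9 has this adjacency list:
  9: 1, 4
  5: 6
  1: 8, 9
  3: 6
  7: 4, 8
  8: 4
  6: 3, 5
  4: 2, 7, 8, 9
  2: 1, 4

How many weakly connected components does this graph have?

From 1: component {1, 2, 4, 7, 8, 9}.
From 3: component {3, 5, 6}.
That's 2 components.

2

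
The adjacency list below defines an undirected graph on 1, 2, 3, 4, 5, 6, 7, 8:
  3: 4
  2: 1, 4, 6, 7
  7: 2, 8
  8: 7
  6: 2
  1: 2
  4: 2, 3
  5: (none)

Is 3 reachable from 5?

No

5 has no edges, so nothing is reachable from it.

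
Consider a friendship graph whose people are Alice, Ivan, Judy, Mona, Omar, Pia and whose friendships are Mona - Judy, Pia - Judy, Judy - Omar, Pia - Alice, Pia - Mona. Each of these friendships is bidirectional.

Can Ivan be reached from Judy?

No

Explore from Judy.
Distance 1: reach Mona, Omar, Pia.
Distance 2: reach Alice.
The search is exhausted without reaching Ivan; it lies in a different component.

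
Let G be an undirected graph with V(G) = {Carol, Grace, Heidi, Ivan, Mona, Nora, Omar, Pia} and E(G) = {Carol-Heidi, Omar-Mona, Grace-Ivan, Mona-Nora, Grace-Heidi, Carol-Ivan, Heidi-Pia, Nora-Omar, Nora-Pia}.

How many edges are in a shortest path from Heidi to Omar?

Distance 0: Heidi.
Distance 1: Carol, Grace, Pia.
Distance 2: Ivan, Nora.
Distance 3: Mona, Omar — contains Omar.

3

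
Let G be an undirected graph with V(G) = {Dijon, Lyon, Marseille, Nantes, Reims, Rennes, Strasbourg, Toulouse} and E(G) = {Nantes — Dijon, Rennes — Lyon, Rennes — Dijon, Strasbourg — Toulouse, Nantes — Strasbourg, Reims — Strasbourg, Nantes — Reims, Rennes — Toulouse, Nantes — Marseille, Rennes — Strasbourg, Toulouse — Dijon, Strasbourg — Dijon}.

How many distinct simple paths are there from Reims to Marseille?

7

Reims–Nantes–Marseille
Reims–Strasbourg–Dijon–Nantes–Marseille
Reims–Strasbourg–Nantes–Marseille
Reims–Strasbourg–Rennes–Dijon–Nantes–Marseille
Reims–Strasbourg–Rennes–Toulouse–Dijon–Nantes–Marseille
Reims–Strasbourg–Toulouse–Dijon–Nantes–Marseille
Reims–Strasbourg–Toulouse–Rennes–Dijon–Nantes–Marseille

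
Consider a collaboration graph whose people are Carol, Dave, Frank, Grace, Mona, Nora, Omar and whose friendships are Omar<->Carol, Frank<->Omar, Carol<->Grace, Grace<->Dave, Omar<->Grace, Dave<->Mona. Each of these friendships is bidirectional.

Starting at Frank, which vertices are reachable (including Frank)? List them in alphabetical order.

Start at Frank.
Its neighbours: Omar.
Then their neighbours: Carol, Grace.
Then next layer: Dave.
Then next layer: Mona.
Nothing further is reachable.

Carol, Dave, Frank, Grace, Mona, Omar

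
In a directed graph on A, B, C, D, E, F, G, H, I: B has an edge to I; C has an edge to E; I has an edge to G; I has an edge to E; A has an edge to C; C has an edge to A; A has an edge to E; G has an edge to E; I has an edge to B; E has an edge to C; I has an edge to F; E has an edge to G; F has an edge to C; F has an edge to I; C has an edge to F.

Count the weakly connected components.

3

From A: component {A, B, C, E, F, G, I}.
From D: component {D}.
From H: component {H}.
That's 3 components.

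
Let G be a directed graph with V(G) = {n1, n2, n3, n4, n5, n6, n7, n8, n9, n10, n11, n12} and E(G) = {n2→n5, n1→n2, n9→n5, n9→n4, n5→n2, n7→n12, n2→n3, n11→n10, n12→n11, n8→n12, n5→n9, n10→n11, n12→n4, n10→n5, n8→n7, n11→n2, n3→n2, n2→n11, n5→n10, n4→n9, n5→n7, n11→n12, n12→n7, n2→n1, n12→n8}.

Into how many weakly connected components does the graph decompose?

2

From n1: component {n1, n2, n3, n4, n5, n7, n8, n9, n10, n11, n12}.
From n6: component {n6}.
That's 2 components.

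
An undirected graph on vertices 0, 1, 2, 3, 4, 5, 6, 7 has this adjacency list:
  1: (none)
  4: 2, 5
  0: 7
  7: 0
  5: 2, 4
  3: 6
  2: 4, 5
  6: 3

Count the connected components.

From 0: component {0, 7}.
From 1: component {1}.
From 2: component {2, 4, 5}.
From 3: component {3, 6}.
That's 4 components.

4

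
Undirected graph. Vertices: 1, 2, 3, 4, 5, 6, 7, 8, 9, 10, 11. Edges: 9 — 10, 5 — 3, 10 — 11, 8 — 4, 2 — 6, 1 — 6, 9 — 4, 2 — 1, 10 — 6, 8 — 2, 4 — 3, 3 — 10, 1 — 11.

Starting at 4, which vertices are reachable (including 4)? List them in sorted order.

1, 2, 3, 4, 5, 6, 8, 9, 10, 11

Start at 4.
Its neighbours: 3, 8, 9.
Then their neighbours: 2, 5, 10.
Then next layer: 1, 6, 11.
Nothing further is reachable.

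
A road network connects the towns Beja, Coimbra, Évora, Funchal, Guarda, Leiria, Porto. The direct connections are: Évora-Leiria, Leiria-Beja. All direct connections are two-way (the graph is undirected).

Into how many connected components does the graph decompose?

5

From Beja: component {Beja, Évora, Leiria}.
From Coimbra: component {Coimbra}.
From Funchal: component {Funchal}.
From Guarda: component {Guarda}.
From Porto: component {Porto}.
That's 5 components.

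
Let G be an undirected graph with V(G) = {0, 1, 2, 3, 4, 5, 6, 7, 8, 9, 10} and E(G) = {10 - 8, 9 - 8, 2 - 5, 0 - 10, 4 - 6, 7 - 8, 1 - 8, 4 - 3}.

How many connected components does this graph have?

From 0: component {0, 1, 7, 8, 9, 10}.
From 2: component {2, 5}.
From 3: component {3, 4, 6}.
That's 3 components.

3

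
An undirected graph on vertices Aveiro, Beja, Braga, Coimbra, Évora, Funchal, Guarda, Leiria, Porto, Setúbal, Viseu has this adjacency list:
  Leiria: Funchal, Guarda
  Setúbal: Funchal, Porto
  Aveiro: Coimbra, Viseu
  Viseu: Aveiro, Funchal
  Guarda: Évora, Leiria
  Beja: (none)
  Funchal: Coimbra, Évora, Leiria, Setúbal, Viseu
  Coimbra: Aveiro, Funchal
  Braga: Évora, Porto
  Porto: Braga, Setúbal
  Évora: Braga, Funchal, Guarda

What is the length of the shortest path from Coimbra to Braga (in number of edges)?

Distance 0: Coimbra.
Distance 1: Aveiro, Funchal.
Distance 2: Évora, Leiria, Setúbal, Viseu.
Distance 3: Braga, Guarda, Porto — contains Braga.

3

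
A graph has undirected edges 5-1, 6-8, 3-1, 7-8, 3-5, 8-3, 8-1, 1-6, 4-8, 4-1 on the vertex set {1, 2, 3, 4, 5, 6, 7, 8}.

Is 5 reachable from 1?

Explore from 1.
Distance 1: reach 3, 4, 5, 6, 8.
Found 5.

Yes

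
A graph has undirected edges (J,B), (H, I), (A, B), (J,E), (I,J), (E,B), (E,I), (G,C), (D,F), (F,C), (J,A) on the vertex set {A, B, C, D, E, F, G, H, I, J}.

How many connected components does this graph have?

2

From A: component {A, B, E, H, I, J}.
From C: component {C, D, F, G}.
That's 2 components.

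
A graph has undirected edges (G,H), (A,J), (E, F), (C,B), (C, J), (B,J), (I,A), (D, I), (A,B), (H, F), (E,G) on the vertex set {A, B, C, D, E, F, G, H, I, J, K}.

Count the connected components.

3

From A: component {A, B, C, D, I, J}.
From E: component {E, F, G, H}.
From K: component {K}.
That's 3 components.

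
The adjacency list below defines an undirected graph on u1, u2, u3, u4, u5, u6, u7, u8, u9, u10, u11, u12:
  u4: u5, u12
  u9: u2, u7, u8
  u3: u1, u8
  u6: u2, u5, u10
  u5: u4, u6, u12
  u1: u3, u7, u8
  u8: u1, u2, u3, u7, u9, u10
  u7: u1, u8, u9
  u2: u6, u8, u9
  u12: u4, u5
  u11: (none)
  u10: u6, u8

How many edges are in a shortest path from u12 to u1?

Distance 0: u12.
Distance 1: u4, u5.
Distance 2: u6.
Distance 3: u2, u10.
Distance 4: u8, u9.
Distance 5: u1, u3, u7 — contains u1.

5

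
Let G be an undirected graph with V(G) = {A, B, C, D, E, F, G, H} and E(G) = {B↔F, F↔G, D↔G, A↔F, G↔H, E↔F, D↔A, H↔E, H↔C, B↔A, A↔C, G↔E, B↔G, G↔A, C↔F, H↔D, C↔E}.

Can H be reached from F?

Explore from F.
Distance 1: reach A, B, C, E, G.
Distance 2: reach D, H.
Found H.

Yes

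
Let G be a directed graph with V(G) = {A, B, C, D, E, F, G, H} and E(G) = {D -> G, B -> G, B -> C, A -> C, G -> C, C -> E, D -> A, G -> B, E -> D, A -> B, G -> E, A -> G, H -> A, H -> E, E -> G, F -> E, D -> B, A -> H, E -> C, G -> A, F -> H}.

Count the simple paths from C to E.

1

C→E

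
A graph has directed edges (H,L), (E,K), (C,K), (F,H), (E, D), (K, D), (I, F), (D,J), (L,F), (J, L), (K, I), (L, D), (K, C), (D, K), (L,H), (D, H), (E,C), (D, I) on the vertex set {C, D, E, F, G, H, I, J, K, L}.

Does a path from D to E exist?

No

Explore from D.
Distance 1: reach H, I, J, K.
Distance 2: reach C, F, L.
The search from D is exhausted; no directed path reaches E.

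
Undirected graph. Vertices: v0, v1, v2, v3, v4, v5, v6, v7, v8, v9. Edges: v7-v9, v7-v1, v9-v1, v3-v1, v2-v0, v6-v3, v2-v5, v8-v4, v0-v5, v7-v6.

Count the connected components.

From v0: component {v0, v2, v5}.
From v1: component {v1, v3, v6, v7, v9}.
From v4: component {v4, v8}.
That's 3 components.

3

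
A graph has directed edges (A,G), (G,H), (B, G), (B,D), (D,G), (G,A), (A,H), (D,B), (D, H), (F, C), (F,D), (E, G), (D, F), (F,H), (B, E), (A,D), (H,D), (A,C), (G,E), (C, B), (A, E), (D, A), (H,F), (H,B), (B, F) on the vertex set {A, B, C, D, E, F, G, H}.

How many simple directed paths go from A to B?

23

A→C→B
A→D→B
A→D→F→C→B
A→D→F→H→B
A→D→G→H→B
A→D→G→H→F→C→B
A→D→H→B
A→D→H→F→C→B
... and 15 more.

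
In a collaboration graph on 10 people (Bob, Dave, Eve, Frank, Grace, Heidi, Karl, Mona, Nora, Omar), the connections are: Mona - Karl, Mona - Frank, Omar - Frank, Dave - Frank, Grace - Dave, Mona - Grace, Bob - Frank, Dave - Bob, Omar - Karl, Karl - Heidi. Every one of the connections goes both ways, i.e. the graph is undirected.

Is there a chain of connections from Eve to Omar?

No

Eve has no edges, so nothing is reachable from it.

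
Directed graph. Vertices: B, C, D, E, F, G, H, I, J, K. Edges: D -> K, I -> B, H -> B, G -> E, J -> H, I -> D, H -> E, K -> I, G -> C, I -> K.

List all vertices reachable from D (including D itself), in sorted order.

Start at D.
Its neighbours: K.
Then their neighbours: I.
Then next layer: B.
Nothing further is reachable.

B, D, I, K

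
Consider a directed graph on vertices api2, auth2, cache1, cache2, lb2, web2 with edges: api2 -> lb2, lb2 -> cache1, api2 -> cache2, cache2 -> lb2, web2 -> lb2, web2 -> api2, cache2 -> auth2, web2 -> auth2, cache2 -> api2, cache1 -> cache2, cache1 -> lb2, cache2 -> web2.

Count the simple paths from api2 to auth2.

4

api2→cache2→auth2
api2→cache2→web2→auth2
api2→lb2→cache1→cache2→auth2
api2→lb2→cache1→cache2→web2→auth2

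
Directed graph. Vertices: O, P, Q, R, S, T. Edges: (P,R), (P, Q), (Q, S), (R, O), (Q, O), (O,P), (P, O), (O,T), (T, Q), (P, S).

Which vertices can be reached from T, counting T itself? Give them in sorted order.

O, P, Q, R, S, T

Start at T.
Its neighbours: Q.
Then their neighbours: O, S.
Then next layer: P.
Then next layer: R.
Every vertex is now reached.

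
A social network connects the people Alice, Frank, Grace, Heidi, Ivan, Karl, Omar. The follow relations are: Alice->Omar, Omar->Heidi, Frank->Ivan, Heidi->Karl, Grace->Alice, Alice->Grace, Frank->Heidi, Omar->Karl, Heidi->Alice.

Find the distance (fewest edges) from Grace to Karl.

Distance 0: Grace.
Distance 1: Alice.
Distance 2: Omar.
Distance 3: Heidi, Karl — contains Karl.

3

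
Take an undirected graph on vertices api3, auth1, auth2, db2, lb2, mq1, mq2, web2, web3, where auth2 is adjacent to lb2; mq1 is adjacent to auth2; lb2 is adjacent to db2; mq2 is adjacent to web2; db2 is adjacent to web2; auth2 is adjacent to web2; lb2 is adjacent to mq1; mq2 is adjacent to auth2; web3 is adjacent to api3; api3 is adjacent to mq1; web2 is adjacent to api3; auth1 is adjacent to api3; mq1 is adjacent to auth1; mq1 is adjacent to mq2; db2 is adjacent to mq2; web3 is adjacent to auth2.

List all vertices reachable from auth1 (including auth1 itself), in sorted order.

api3, auth1, auth2, db2, lb2, mq1, mq2, web2, web3

Start at auth1.
Its neighbours: api3, mq1.
Then their neighbours: auth2, lb2, mq2, web2, web3.
Then next layer: db2.
Every vertex is now reached.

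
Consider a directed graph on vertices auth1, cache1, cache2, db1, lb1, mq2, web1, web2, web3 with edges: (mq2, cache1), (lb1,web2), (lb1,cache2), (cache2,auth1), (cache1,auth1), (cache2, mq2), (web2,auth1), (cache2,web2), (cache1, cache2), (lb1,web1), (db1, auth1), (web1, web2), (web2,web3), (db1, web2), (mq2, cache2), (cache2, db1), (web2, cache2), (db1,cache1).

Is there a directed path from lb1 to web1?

Yes

Explore from lb1.
Distance 1: reach cache2, web1, web2.
Found web1.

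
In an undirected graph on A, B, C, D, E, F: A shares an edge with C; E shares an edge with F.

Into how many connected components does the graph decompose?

4

From A: component {A, C}.
From B: component {B}.
From D: component {D}.
From E: component {E, F}.
That's 4 components.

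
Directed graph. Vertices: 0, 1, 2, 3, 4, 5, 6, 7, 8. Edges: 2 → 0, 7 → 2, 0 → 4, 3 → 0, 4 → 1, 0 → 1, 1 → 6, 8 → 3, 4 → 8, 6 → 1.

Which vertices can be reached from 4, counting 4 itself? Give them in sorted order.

0, 1, 3, 4, 6, 8

Start at 4.
Its neighbours: 1, 8.
Then their neighbours: 3, 6.
Then next layer: 0.
Nothing further is reachable.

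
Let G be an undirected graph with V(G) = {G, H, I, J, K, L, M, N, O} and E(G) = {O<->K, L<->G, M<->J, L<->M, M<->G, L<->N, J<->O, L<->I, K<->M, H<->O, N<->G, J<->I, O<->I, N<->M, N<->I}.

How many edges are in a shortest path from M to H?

3

Distance 0: M.
Distance 1: G, J, K, L, N.
Distance 2: I, O.
Distance 3: H — contains H.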